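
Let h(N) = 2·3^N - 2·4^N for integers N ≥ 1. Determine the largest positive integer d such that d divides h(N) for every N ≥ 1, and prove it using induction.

d = 2

Computing the first values: h(1) = -2 and h(2) = -14; gcd(-2, -14) = 2, so d ≤ 2.
We prove 2 | 2·3^N - 2·4^N for all N ≥ 1 by induction on N.
For the base case N = 1: h(1) = -2 = 2·(-1), so 2 | h(1).
Inductive step: assume the claim holds for N = p, i.e. 2 | h(p). Then
h(p+1) − 4·h(p) = (2·3^(p+1) - 2·4^(p+1)) − 4·(2·3^p - 2·4^p) = (2)·3^p·(3 − 4) = (-2)·3^p. Since 2 | h(p) by the inductive hypothesis, 2 | 4·h(p); and 2 | -2 since -2 = 2·-1. Therefore 2 | h(p+1).
Hence, by induction on N, the claim holds for every N ≥ 1.
Therefore the largest such d is 2.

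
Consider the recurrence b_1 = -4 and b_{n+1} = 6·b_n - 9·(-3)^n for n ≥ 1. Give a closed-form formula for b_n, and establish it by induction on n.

Computing the first terms: b_1 = -4, b_2 = 3, b_3 = -63. This suggests b_n = (-3)^n - 6^(n - 1).
For the base case n = 1: the formula gives -4 = -4 = b_1.
Suppose the result is true for n = m, so b_m = (-3)^m - 6^(m - 1).
Then b_{m+1} = 6·b_m - 9·(-3)^m = 6·((-3)^m - 6^(m - 1)) - 9·(-3)^m = (-3)^(m + 1) - 6^m = (-3)^(m+1) - 6^((m+1) - 1),
which is the claimed formula at n = m+1.
By induction, the statement is established for all n ≥ 1.

b_n = (-3)^n - 6^(n - 1)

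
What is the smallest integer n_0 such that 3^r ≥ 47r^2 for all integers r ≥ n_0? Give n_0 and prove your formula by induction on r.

n_0 = 8

At r = 7: 2187 < 2303, so the inequality fails and n_0 ≥ 8. We prove 3^r ≥ 47r^2 for all r ≥ 8.
Base case (r = 8): 3^r = 6561 and 47r^2 = 3008, so 6561 ≥ 3008.
Inductive step: suppose the statement holds for some p ≥ 8, so 3^p ≥ 47p^2.
Then 3^(p + 1) = 3·(3^p) ≥ 3·(47p^2).
Also, for p ≥ 8 we have 3·(47p^2) ≥ 47(p+1)^2, since 3 ≥ (1 + 1/p)^2 for all p ≥ 8.
Combining, 3^(p + 1) ≥ 47(p+1)^2.
By the principle of mathematical induction, the result holds for all r ≥ 8.
Hence the smallest such n_0 is 8.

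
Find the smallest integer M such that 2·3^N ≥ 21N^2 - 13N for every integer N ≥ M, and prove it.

At N = 4: 162 < 284, so the inequality fails and M ≥ 5. We prove 2·3^N ≥ 21N^2 - 13N for all N ≥ 5.
Base case (N = 5): 2·3^N = 486 and 21N^2 - 13N = 460, so 486 ≥ 460.
Inductive step: assume the claim holds for N = r, so 2·3^r ≥ 21r^2 - 13r.
Then 2·3^(r + 1) = 3·(2·3^r) ≥ 3·(21r^2 - 13r).
Also, for r ≥ 5 we have 3·(21r^2 - 13r) ≥ 21(r+1)^2 - 13(r+1), since 3·(21r^2 - 13r) − (21(r+1)^2 - 13(r+1)) = 42r^2 - 68r - 8, which is nonnegative for all r ≥ 5.
Combining, 2·3^(r + 1) ≥ 21(r+1)^2 - 13(r+1).
This completes the induction.
Hence the smallest such M is 5.

M = 5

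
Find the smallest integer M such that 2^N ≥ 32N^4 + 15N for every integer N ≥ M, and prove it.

M = 24

At N = 23: 8388608 < 8955257, so the inequality fails and M ≥ 24. We prove 2^N ≥ 32N^4 + 15N for all N ≥ 24.
For the base case N = 24: 2^N = 16777216 and 32N^4 + 15N = 10617192, so 16777216 ≥ 10617192.
Suppose the result is true for N = r, so 2^r ≥ 32r^4 + 15r.
Then 2^(r + 1) = 2·(2^r) ≥ 2·(32r^4 + 15r).
Also, for r ≥ 24 we have 2·(32r^4 + 15r) ≥ 32(r+1)^4 + 15(r+1), since 2·(32r^4 + 15r) − (32(r+1)^4 + 15(r+1)) = 32r^4 - 128r^3 - 192r^2 - 113r - 47, which is nonnegative for all r ≥ 24.
Combining, 2^(r + 1) ≥ 32(r+1)^4 + 15(r+1).
By induction, the statement is established for all N ≥ 24.
Hence the smallest such M is 24.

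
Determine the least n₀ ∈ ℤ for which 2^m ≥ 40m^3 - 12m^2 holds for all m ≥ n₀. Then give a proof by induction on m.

At m = 17: 131072 < 193052, so the inequality fails and n₀ ≥ 18. We prove 2^m ≥ 40m^3 - 12m^2 for all m ≥ 18.
Base step (m = 18): 2^m = 262144 and 40m^3 - 12m^2 = 229392, so 262144 ≥ 229392.
Inductive step: assume the claim holds for m = i, so 2^i ≥ 40i^3 - 12i^2.
Then 2^(i + 1) = 2·(2^i) ≥ 2·(40i^3 - 12i^2).
Also, for i ≥ 18 we have 2·(40i^3 - 12i^2) ≥ 40(i+1)^3 - 12(i+1)^2, since 2·(40i^3 - 12i^2) − (40(i+1)^3 - 12(i+1)^2) = 40i^3 - 132i^2 - 96i - 28, which is nonnegative for all i ≥ 18.
Combining, 2^(i + 1) ≥ 40(i+1)^3 - 12(i+1)^2.
By the principle of mathematical induction, the result holds for all m ≥ 18.
Hence the smallest such n₀ is 18.

n₀ = 18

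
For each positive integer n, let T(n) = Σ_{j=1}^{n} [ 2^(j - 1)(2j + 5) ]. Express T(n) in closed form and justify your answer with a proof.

We claim T(n) = 2^n(2n + 3) - 3 for all n ≥ 1.
Base case (n = 1): T(1) = 7, and the closed form gives 7. They agree.
Inductive step: suppose the statement holds for some j ≥ 1, so T(j) = 2^j(2j + 3) - 3.
Then T(j+1) = T(j) + (2^j(2j + 7)) = (2^j(2j + 3) - 3) + (2^j(2j + 7)).
Simplifying, T(j+1) = 4·2^j·j + 10·2^j - 3 = 2^(j+1)(2(j+1) + 3) - 3,
which is the closed form with n = j+1.
By induction, the statement is established for all n ≥ 1.

T(n) = 2^n(2n + 3) - 3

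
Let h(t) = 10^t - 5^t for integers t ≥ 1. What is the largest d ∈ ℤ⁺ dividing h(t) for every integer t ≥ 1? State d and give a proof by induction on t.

Computing the first values: h(1) = 5 and h(2) = 75; gcd(5, 75) = 5, so d ≤ 5.
We prove 5 | 10^t - 5^t for all t ≥ 1 by induction on t.
Base step (t = 1): h(1) = 5 = 5·(1), so 5 | h(1).
For the inductive step, assume it holds for an arbitrary m ≥ 1, i.e. 5 | h(m). Then
10^{m+1} − 5^{m+1} = 10·10^m − 5·5^m = 10·(10^m − 5^m) + (5)·5^m. The first term is divisible by 5 by the inductive hypothesis, and the second term (5)·5^m is divisible by 5 since 5 | 5. Hence 5 | h(m+1).
Hence, by induction on t, the claim holds for every t ≥ 1.
Therefore the largest such d is 5.

d = 5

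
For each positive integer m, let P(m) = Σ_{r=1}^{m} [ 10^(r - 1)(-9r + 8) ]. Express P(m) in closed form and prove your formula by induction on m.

P(m) = 10^m(-m + 1) - 1

We claim P(m) = 10^m(-m + 1) - 1 for all m ≥ 1.
Base case (m = 1): P(1) = -1, and the closed form gives -1. They agree.
Inductive step: assume the claim holds for m = r, so P(r) = 10^r(-r + 1) - 1.
Then P(r+1) = P(r) + (10^r(-9r - 1)) = (10^r(-r + 1) - 1) + (10^r(-9r - 1)).
Simplifying, P(r+1) = -10·10^r·r - 1 = 10^(r+1)(-(r+1) + 1) - 1,
which is the closed form with m = r+1.
By the principle of mathematical induction, the result holds for all m ≥ 1.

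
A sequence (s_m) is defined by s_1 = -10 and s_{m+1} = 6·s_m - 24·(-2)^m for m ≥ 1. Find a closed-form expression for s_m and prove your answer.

s_m = 3(-2)^m - 4·6^(m - 1)

Computing the first terms: s_1 = -10, s_2 = -12, s_3 = -168. This suggests s_m = 3(-2)^m - 4·6^(m - 1).
Base step (m = 1): the formula gives -10 = -10 = s_1.
Suppose the result is true for m = i, so s_i = 3(-2)^i - 4·6^(i - 1).
Then s_{i+1} = 6·s_i - 24·(-2)^i = 6·(3(-2)^i - 4·6^(i - 1)) - 24·(-2)^i = 3(-2)^(i + 1) - 4·6^i = 3(-2)^(i+1) - 4·6^((i+1) - 1),
which is the claimed formula at m = i+1.
By the principle of mathematical induction, the result holds for all m ≥ 1.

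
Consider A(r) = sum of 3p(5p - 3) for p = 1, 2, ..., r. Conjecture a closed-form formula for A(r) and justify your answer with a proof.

A(r) = r(r + 1)(5r - 2)

We claim A(r) = r(r + 1)(5r - 2) for all r ≥ 1.
Base case (r = 1): A(1) = 6, and the closed form gives 6. They agree.
For the inductive step, assume it holds for an arbitrary p ≥ 1, so A(p) = p(5p^2 + 3p - 2).
Then A(p+1) = A(p) + (3(p + 1)(5p + 2)) = (p(5p^2 + 3p - 2)) + (3(p + 1)(5p + 2)).
Simplifying, A(p+1) = (p + 1)(p + 2)(5p + 3) = (p+1)((p+1) + 1)(5(p+1) - 2),
which is the closed form with r = p+1.
Hence, by induction on r, the claim holds for every r ≥ 1.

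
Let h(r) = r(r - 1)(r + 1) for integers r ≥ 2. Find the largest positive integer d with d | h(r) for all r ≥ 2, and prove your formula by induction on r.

Computing the first values: h(2) = 6 and h(3) = 24; gcd(6, 24) = 6, so d ≤ 6.
We prove 6 | r(r - 1)(r + 1) for all r ≥ 2 by induction on r.
When r = 2: h(2) = 6 = 6·(1), so 6 | h(2).
For the inductive step, assume it holds for an arbitrary k ≥ 2, i.e. 6 | h(k). Then
h(k+1) − h(k) = k·(k+1)·(k+2) − (k-1)·k·(k+1) = k·(k+1)·[(k+2) − (k-1)] = 3·k·(k+1). The product of 2 consecutive integers is divisible by (2)! = 2, so h(k+1) − h(k) is divisible by 3·2 = 6. By the inductive hypothesis 6 | h(k), hence 6 | h(k+1).
By induction, the statement is established for all r ≥ 2.
Therefore the largest such d is 6.

d = 6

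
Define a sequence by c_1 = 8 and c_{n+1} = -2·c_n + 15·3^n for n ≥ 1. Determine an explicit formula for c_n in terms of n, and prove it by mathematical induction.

c_n = -(-2)^(n - 1) + 3^(n + 1)

Computing the first terms: c_1 = 8, c_2 = 29, c_3 = 77. This suggests c_n = -(-2)^(n - 1) + 3^(n + 1).
Base case (n = 1): the formula gives 8 = 8 = c_1.
Suppose the result is true for n = k, so c_k = -(-2)^(k - 1) + 3^(k + 1).
Then c_{k+1} = -2·c_k + 15·3^k = -2·(-(-2)^(k - 1) + 3^(k + 1)) + 15·3^k = -(-2)^k + 3^(k + 2) = -(-2)^((k+1) - 1) + 3^((k+1) + 1),
which is the claimed formula at n = k+1.
By the principle of mathematical induction, the result holds for all n ≥ 1.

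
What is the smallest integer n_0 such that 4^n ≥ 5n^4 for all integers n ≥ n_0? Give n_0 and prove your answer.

At n = 6: 4096 < 6480, so the inequality fails and n_0 ≥ 7. We prove 4^n ≥ 5n^4 for all n ≥ 7.
Base step (n = 7): 4^n = 16384 and 5n^4 = 12005, so 16384 ≥ 12005.
Inductive step: suppose the statement holds for some k ≥ 7, so 4^k ≥ 5k^4.
Then 4^(k + 1) = 4·(4^k) ≥ 4·(5k^4).
Also, for k ≥ 7 we have 4·(5k^4) ≥ 5(k+1)^4, since 4 ≥ (1 + 1/k)^4 for all k ≥ 7.
Combining, 4^(k + 1) ≥ 5(k+1)^4.
Hence, by induction on n, the claim holds for every n ≥ 7.
Hence the smallest such n_0 is 7.

n_0 = 7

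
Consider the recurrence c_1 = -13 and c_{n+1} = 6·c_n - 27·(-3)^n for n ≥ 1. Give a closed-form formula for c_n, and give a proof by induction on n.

Computing the first terms: c_1 = -13, c_2 = 3, c_3 = -225. This suggests c_n = -(-3)^(n + 1) - 4·6^(n - 1).
When n = 1: the formula gives -13 = -13 = c_1.
Inductive step: assume the claim holds for n = i, so c_i = -(-3)^(i + 1) - 4·6^(i - 1).
Then c_{i+1} = 6·c_i - 27·(-3)^i = 6·(-(-3)^(i + 1) - 4·6^(i - 1)) - 27·(-3)^i = -(-3)^(i + 2) - 4·6^i = -(-3)^((i+1) + 1) - 4·6^((i+1) - 1),
which is the claimed formula at n = i+1.
By induction, the statement is established for all n ≥ 1.

c_n = -(-3)^(n + 1) - 4·6^(n - 1)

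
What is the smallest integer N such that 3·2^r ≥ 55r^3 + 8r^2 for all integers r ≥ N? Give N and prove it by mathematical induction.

N = 17

At r = 16: 196608 < 227328, so the inequality fails and N ≥ 17. We prove 3·2^r ≥ 55r^3 + 8r^2 for all r ≥ 17.
Base step (r = 17): 3·2^r = 393216 and 55r^3 + 8r^2 = 272527, so 393216 ≥ 272527.
Inductive step: suppose the statement holds for some i ≥ 17, so 3·2^i ≥ 55i^3 + 8i^2.
Then 3·2^(i + 1) = 2·(3·2^i) ≥ 2·(55i^3 + 8i^2).
Also, for i ≥ 17 we have 2·(55i^3 + 8i^2) ≥ 55(i+1)^3 + 8(i+1)^2, since 2·(55i^3 + 8i^2) − (55(i+1)^3 + 8(i+1)^2) = 55i^3 - 157i^2 - 181i - 63, which is nonnegative for all i ≥ 17.
Combining, 3·2^(i + 1) ≥ 55(i+1)^3 + 8(i+1)^2.
By induction, the statement is established for all r ≥ 17.
Hence the smallest such N is 17.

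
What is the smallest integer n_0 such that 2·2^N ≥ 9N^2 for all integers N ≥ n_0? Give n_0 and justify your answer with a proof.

At N = 8: 512 < 576, so the inequality fails and n_0 ≥ 9. We prove 2·2^N ≥ 9N^2 for all N ≥ 9.
Base case (N = 9): 2·2^N = 1024 and 9N^2 = 729, so 1024 ≥ 729.
For the inductive step, assume it holds for an arbitrary i ≥ 9, so 2·2^i ≥ 9i^2.
Then 2·2^(i + 1) = 2·(2·2^i) ≥ 2·(9i^2).
Also, for i ≥ 9 we have 2·(9i^2) ≥ 9(i+1)^2, since 2 ≥ (1 + 1/i)^2 for all i ≥ 9.
Combining, 2·2^(i + 1) ≥ 9(i+1)^2.
By induction, the statement is established for all N ≥ 9.
Hence the smallest such n_0 is 9.

n_0 = 9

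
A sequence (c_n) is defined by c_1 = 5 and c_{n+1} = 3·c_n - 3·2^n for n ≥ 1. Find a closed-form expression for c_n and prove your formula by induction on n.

c_n = 3·2^n - 3^(n - 1)

Computing the first terms: c_1 = 5, c_2 = 9, c_3 = 15. This suggests c_n = 3·2^n - 3^(n - 1).
Base case (n = 1): the formula gives 5 = 5 = c_1.
Suppose the result is true for n = r, so c_r = 3·2^r - 3^(r - 1).
Then c_{r+1} = 3·c_r - 3·2^r = 3·(3·2^r - 3^(r - 1)) - 3·2^r = 3·2^(r + 1) - 3^r = 3·2^(r+1) - 3^((r+1) - 1),
which is the claimed formula at n = r+1.
By induction, the statement is established for all n ≥ 1.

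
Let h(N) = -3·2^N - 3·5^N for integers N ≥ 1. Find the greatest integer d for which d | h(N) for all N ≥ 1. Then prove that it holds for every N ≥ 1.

d = 3

Computing the first values: h(1) = -21 and h(2) = -87; gcd(-21, -87) = 3, so d ≤ 3.
We prove 3 | -3·2^N - 3·5^N for all N ≥ 1 by induction on N.
Base case (N = 1): h(1) = -21 = 3·(-7), so 3 | h(1).
Inductive step: assume the claim holds for N = j, i.e. 3 | h(j). Then
h(j+1) − 5·h(j) = (-3·2^(j+1) - 3·5^(j+1)) − 5·(-3·2^j - 3·5^j) = (-3)·2^j·(2 − 5) = (9)·2^j. Since 3 | h(j) by the inductive hypothesis, 3 | 5·h(j); and 3 | 9 since 9 = 3·3. Therefore 3 | h(j+1).
By the principle of mathematical induction, the result holds for all N ≥ 1.
Therefore the largest such d is 3.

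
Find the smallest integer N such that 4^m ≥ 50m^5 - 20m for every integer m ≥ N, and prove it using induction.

N = 12

At m = 11: 4194304 < 8052330, so the inequality fails and N ≥ 12. We prove 4^m ≥ 50m^5 - 20m for all m ≥ 12.
Base case (m = 12): 4^m = 16777216 and 50m^5 - 20m = 12441360, so 16777216 ≥ 12441360.
Inductive step: suppose the statement holds for some k ≥ 12, so 4^k ≥ 50k^5 - 20k.
Then 4^(k + 1) = 4·(4^k) ≥ 4·(50k^5 - 20k).
Also, for k ≥ 12 we have 4·(50k^5 - 20k) ≥ 50(k+1)^5 - 20(k+1), since 4·(50k^5 - 20k) − (50(k+1)^5 - 20(k+1)) = 150k^5 - 250k^4 - 500k^3 - 500k^2 - 310k - 30, which is nonnegative for all k ≥ 12.
Combining, 4^(k + 1) ≥ 50(k+1)^5 - 20(k+1).
This completes the induction.
Hence the smallest such N is 12.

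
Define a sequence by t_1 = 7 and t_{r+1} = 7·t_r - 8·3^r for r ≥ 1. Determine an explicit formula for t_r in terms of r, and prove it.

t_r = 2·3^r + 7^(r - 1)

Computing the first terms: t_1 = 7, t_2 = 25, t_3 = 103. This suggests t_r = 2·3^r + 7^(r - 1).
When r = 1: the formula gives 7 = 7 = t_1.
Suppose the result is true for r = p, so t_p = 2·3^p + 7^(p - 1).
Then t_{p+1} = 7·t_p - 8·3^p = 7·(2·3^p + 7^(p - 1)) - 8·3^p = 2·3^(p + 1) + 7^p = 2·3^(p+1) + 7^((p+1) - 1),
which is the claimed formula at r = p+1.
This completes the induction.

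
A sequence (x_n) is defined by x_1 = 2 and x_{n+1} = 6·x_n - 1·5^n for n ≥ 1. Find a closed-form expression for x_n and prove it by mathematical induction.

Computing the first terms: x_1 = 2, x_2 = 7, x_3 = 17. This suggests x_n = 5^n - 3·6^(n - 1).
For the base case n = 1: the formula gives 2 = 2 = x_1.
Inductive step: suppose the statement holds for some m ≥ 1, so x_m = 5^m - 3·6^(m - 1).
Then x_{m+1} = 6·x_m - 1·5^m = 6·(5^m - 3·6^(m - 1)) - 1·5^m = 5^(m + 1) - 3·6^m = 5^(m+1) - 3·6^((m+1) - 1),
which is the claimed formula at n = m+1.
Hence, by induction on n, the claim holds for every n ≥ 1.

x_n = 5^n - 3·6^(n - 1)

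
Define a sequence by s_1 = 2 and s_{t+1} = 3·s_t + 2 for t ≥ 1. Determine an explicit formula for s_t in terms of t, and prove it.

Computing the first terms: s_1 = 2, s_2 = 8, s_3 = 26. This suggests s_t = 3^t - 1.
When t = 1: the formula gives 2 = 2 = s_1.
Suppose the result is true for t = k, so s_k = 3^k - 1.
Then s_{k+1} = 3·s_k + 2 = 3·(3^k - 1) + 2 = 3^(k + 1) - 1,
which is the claimed formula at t = k+1.
Hence, by induction on t, the claim holds for every t ≥ 1.

s_t = 3^t - 1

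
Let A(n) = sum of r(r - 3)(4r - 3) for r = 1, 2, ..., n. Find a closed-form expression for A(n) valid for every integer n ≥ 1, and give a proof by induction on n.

A(n) = n(n + 1)(n^2 - 4n + 2)

We claim A(n) = n(n + 1)(n^2 - 4n + 2) for all n ≥ 1.
For the base case n = 1: A(1) = -2, and the closed form gives -2. They agree.
Suppose the result is true for n = r, so A(r) = r(r^3 - 3r^2 - 2r + 2).
Then A(r+1) = A(r) + ((r - 2)(r + 1)(4r + 1)) = (r(r^3 - 3r^2 - 2r + 2)) + ((r - 2)(r + 1)(4r + 1)).
Simplifying, A(r+1) = (r + 1)(r + 2)(r^2 - 2r - 1) = (r+1)((r+1) + 1)((r+1)^2 - 4(r+1) + 2),
which is the closed form with n = r+1.
By the principle of mathematical induction, the result holds for all n ≥ 1.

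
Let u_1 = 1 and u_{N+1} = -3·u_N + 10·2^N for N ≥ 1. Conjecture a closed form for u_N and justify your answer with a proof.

Computing the first terms: u_1 = 1, u_2 = 17, u_3 = -11. This suggests u_N = (-3)^N + 2^(N + 1).
Base case (N = 1): the formula gives 1 = 1 = u_1.
For the inductive step, assume it holds for an arbitrary j ≥ 1, so u_j = (-3)^j + 2^(j + 1).
Then u_{j+1} = -3·u_j + 10·2^j = -3·((-3)^j + 2^(j + 1)) + 10·2^j = (-3)^(j + 1) + 2^(j + 2) = (-3)^(j+1) + 2^((j+1) + 1),
which is the claimed formula at N = j+1.
Hence, by induction on N, the claim holds for every N ≥ 1.

u_N = (-3)^N + 2^(N + 1)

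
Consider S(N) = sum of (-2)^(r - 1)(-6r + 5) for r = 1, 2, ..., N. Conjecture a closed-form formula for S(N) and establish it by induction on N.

S(N) = (-2)^N(2N - 1) + 1

We claim S(N) = (-2)^N(2N - 1) + 1 for all N ≥ 1.
For the base case N = 1: S(1) = -1, and the closed form gives -1. They agree.
For the inductive step, assume it holds for an arbitrary r ≥ 1, so S(r) = (-2)^r(2r - 1) + 1.
Then S(r+1) = S(r) + ((-2)^r(-6r - 1)) = ((-2)^r(2r - 1) + 1) + ((-2)^r(-6r - 1)).
Simplifying, S(r+1) = (-2)^(r + 1) - (-2)^(r + 2)r + 1 = (-2)^(r+1)(2(r+1) - 1) + 1,
which is the closed form with N = r+1.
This completes the induction.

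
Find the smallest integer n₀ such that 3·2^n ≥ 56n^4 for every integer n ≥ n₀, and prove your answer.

n₀ = 23

At n = 22: 12582912 < 13118336, so the inequality fails and n₀ ≥ 23. We prove 3·2^n ≥ 56n^4 for all n ≥ 23.
Base step (n = 23): 3·2^n = 25165824 and 56n^4 = 15671096, so 25165824 ≥ 15671096.
Suppose the result is true for n = m, so 3·2^m ≥ 56m^4.
Then 3·2^(m + 1) = 2·(3·2^m) ≥ 2·(56m^4).
Also, for m ≥ 23 we have 2·(56m^4) ≥ 56(m+1)^4, since 2 ≥ (1 + 1/m)^4 for all m ≥ 23.
Combining, 3·2^(m + 1) ≥ 56(m+1)^4.
This completes the induction.
Hence the smallest such n₀ is 23.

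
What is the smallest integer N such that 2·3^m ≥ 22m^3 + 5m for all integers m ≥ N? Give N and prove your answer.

At m = 7: 4374 < 7581, so the inequality fails and N ≥ 8. We prove 2·3^m ≥ 22m^3 + 5m for all m ≥ 8.
Base step (m = 8): 2·3^m = 13122 and 22m^3 + 5m = 11304, so 13122 ≥ 11304.
Suppose the result is true for m = i, so 2·3^i ≥ 22i^3 + 5i.
Then 2·3^(i + 1) = 3·(2·3^i) ≥ 3·(22i^3 + 5i).
Also, for i ≥ 8 we have 3·(22i^3 + 5i) ≥ 22(i+1)^3 + 5(i+1), since 3·(22i^3 + 5i) − (22(i+1)^3 + 5(i+1)) = 44i^3 - 66i^2 - 56i - 27, which is nonnegative for all i ≥ 8.
Combining, 2·3^(i + 1) ≥ 22(i+1)^3 + 5(i+1).
By induction, the statement is established for all m ≥ 8.
Hence the smallest such N is 8.

N = 8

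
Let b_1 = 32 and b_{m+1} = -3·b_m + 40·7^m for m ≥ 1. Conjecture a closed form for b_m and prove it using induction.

Computing the first terms: b_1 = 32, b_2 = 184, b_3 = 1408. This suggests b_m = 4(-3)^(m - 1) + 4·7^m.
For the base case m = 1: the formula gives 32 = 32 = b_1.
For the inductive step, assume it holds for an arbitrary i ≥ 1, so b_i = 4(-3)^(i - 1) + 4·7^i.
Then b_{i+1} = -3·b_i + 40·7^i = -3·(4(-3)^(i - 1) + 4·7^i) + 40·7^i = 4(-3)^i + 4·7^(i + 1) = 4(-3)^((i+1) - 1) + 4·7^(i+1),
which is the claimed formula at m = i+1.
This completes the induction.

b_m = 4(-3)^(m - 1) + 4·7^m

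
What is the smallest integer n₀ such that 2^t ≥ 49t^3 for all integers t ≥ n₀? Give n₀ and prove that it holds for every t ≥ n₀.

At t = 18: 262144 < 285768, so the inequality fails and n₀ ≥ 19. We prove 2^t ≥ 49t^3 for all t ≥ 19.
Base step (t = 19): 2^t = 524288 and 49t^3 = 336091, so 524288 ≥ 336091.
Inductive step: suppose the statement holds for some m ≥ 19, so 2^m ≥ 49m^3.
Then 2^(m + 1) = 2·(2^m) ≥ 2·(49m^3).
Also, for m ≥ 19 we have 2·(49m^3) ≥ 49(m+1)^3, since 2 ≥ (1 + 1/m)^3 for all m ≥ 19.
Combining, 2^(m + 1) ≥ 49(m+1)^3.
By the principle of mathematical induction, the result holds for all t ≥ 19.
Hence the smallest such n₀ is 19.

n₀ = 19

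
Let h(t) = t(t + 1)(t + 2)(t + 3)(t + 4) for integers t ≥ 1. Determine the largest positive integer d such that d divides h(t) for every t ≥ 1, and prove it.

Computing the first values: h(1) = 120 and h(2) = 720; gcd(120, 720) = 120, so d ≤ 120.
We prove 120 | t(t + 1)(t + 2)(t + 3)(t + 4) for all t ≥ 1 by induction on t.
Base case (t = 1): h(1) = 120 = 120·(1), so 120 | h(1).
For the inductive step, assume it holds for an arbitrary i ≥ 1, i.e. 120 | h(i). Then
h(i+1) − h(i) = (i+1)·(i+2)·(i+3)·(i+4)·(i+5) − i·(i+1)·(i+2)·(i+3)·(i+4) = (i+1)·(i+2)·(i+3)·(i+4)·[(i+5) − i] = 5·(i+1)·(i+2)·(i+3)·(i+4). The product of 4 consecutive integers is divisible by (4)! = 24, so h(i+1) − h(i) is divisible by 5·24 = 120. By the inductive hypothesis 120 | h(i), hence 120 | h(i+1).
By induction, the statement is established for all t ≥ 1.
Therefore the largest such d is 120.

d = 120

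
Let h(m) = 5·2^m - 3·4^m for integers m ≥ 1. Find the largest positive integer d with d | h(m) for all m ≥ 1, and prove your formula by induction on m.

d = 2

Computing the first values: h(1) = -2 and h(2) = -28; gcd(-2, -28) = 2, so d ≤ 2.
We prove 2 | 5·2^m - 3·4^m for all m ≥ 1 by induction on m.
For the base case m = 1: h(1) = -2 = 2·(-1), so 2 | h(1).
Inductive step: assume the claim holds for m = p, i.e. 2 | h(p). Then
h(p+1) − 4·h(p) = (5·2^(p+1) - 3·4^(p+1)) − 4·(5·2^p - 3·4^p) = (5)·2^p·(2 − 4) = (-10)·2^p. Since 2 | h(p) by the inductive hypothesis, 2 | 4·h(p); and 2 | -10 since -10 = 2·-5. Therefore 2 | h(p+1).
This completes the induction.
Therefore the largest such d is 2.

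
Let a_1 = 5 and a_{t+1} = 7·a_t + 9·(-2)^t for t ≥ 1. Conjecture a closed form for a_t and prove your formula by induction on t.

Computing the first terms: a_1 = 5, a_2 = 17, a_3 = 155. This suggests a_t = -(-2)^t + 3·7^(t - 1).
For the base case t = 1: the formula gives 5 = 5 = a_1.
Inductive step: assume the claim holds for t = i, so a_i = -(-2)^i + 3·7^(i - 1).
Then a_{i+1} = 7·a_i + 9·(-2)^i = 7·(-(-2)^i + 3·7^(i - 1)) + 9·(-2)^i = -(-2)^(i + 1) + 3·7^i = -(-2)^(i+1) + 3·7^((i+1) - 1),
which is the claimed formula at t = i+1.
This completes the induction.

a_t = -(-2)^t + 3·7^(t - 1)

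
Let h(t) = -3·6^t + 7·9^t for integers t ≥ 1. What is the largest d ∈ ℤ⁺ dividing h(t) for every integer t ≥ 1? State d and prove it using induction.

d = 9

Computing the first values: h(1) = 45 and h(2) = 459; gcd(45, 459) = 9, so d ≤ 9.
We prove 9 | -3·6^t + 7·9^t for all t ≥ 1 by induction on t.
Base case (t = 1): h(1) = 45 = 9·(5), so 9 | h(1).
Suppose the result is true for t = r, i.e. 9 | h(r). Then
h(r+1) − 9·h(r) = (-3·6^(r+1) + 7·9^(r+1)) − 9·(-3·6^r + 7·9^r) = (-3)·6^r·(6 − 9) = (9)·6^r. Since 9 | h(r) by the inductive hypothesis, 9 | 9·h(r); and 9 | 9 since 9 = 9·1. Therefore 9 | h(r+1).
By induction, the statement is established for all t ≥ 1.
Therefore the largest such d is 9.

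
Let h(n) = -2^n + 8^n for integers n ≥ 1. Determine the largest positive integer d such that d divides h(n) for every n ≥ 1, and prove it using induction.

Computing the first values: h(1) = 6 and h(2) = 60; gcd(6, 60) = 6, so d ≤ 6.
We prove 6 | -2^n + 8^n for all n ≥ 1 by induction on n.
Base case (n = 1): h(1) = 6 = 6·(1), so 6 | h(1).
For the inductive step, assume it holds for an arbitrary i ≥ 1, i.e. 6 | h(i). Then
8^{i+1} − 2^{i+1} = 8·8^i − 2·2^i = 8·(8^i − 2^i) + (6)·2^i. The first term is divisible by 6 by the inductive hypothesis, and the second term (6)·2^i is divisible by 6 since 6 | 6. Hence 6 | h(i+1).
This completes the induction.
Therefore the largest such d is 6.

d = 6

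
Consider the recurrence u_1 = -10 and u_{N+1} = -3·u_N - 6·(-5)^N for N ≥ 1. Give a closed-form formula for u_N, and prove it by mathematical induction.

u_N = 5(-3)^(N - 1) + 3(-5)^N

Computing the first terms: u_1 = -10, u_2 = 60, u_3 = -330. This suggests u_N = 5(-3)^(N - 1) + 3(-5)^N.
When N = 1: the formula gives -10 = -10 = u_1.
For the inductive step, assume it holds for an arbitrary k ≥ 1, so u_k = 5(-3)^(k - 1) + 3(-5)^k.
Then u_{k+1} = -3·u_k - 6·(-5)^k = -3·(5(-3)^(k - 1) + 3(-5)^k) - 6·(-5)^k = 5(-3)^k + 3(-5)^(k + 1) = 5(-3)^((k+1) - 1) + 3(-5)^(k+1),
which is the claimed formula at N = k+1.
By the principle of mathematical induction, the result holds for all N ≥ 1.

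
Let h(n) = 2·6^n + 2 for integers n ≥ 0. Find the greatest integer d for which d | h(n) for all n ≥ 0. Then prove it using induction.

Computing the first values: h(0) = 4 and h(1) = 14; gcd(4, 14) = 2, so d ≤ 2.
We prove 2 | 2·6^n + 2 for all n ≥ 0 by induction on n.
When n = 0: h(0) = 4 = 2·(2), so 2 | h(0).
Inductive step: assume the claim holds for n = m, i.e. 2 | h(m). Then
h(m+1) = 2·6^(m+1) + 2 = 6·(2·6^m + 2) - 10 = 6·h(m) - 10. The first term is divisible by 2 by the inductive hypothesis, and -10 is divisible by 2. Hence 2 | h(m+1).
By the principle of mathematical induction, the result holds for all n ≥ 0.
Therefore the largest such d is 2.

d = 2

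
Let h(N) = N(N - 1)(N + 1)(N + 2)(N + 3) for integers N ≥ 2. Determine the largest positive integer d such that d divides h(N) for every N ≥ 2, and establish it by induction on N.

Computing the first values: h(2) = 120 and h(3) = 720; gcd(120, 720) = 120, so d ≤ 120.
We prove 120 | N(N - 1)(N + 1)(N + 2)(N + 3) for all N ≥ 2 by induction on N.
For the base case N = 2: h(2) = 120 = 120·(1), so 120 | h(2).
Inductive step: assume the claim holds for N = p, i.e. 120 | h(p). Then
h(p+1) − h(p) = p·(p+1)·(p+2)·(p+3)·(p+4) − (p-1)·p·(p+1)·(p+2)·(p+3) = p·(p+1)·(p+2)·(p+3)·[(p+4) − (p-1)] = 5·p·(p+1)·(p+2)·(p+3). The product of 4 consecutive integers is divisible by (4)! = 24, so h(p+1) − h(p) is divisible by 5·24 = 120. By the inductive hypothesis 120 | h(p), hence 120 | h(p+1).
Hence, by induction on N, the claim holds for every N ≥ 2.
Therefore the largest such d is 120.

d = 120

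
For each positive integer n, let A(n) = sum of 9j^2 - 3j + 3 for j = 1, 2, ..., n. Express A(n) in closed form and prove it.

A(n) = 3n(n^2 + n + 1)

We claim A(n) = 3n(n^2 + n + 1) for all n ≥ 1.
Base step (n = 1): A(1) = 9, and the closed form gives 9. They agree.
Inductive step: assume the claim holds for n = j, so A(j) = 3j(j^2 + j + 1).
Then A(j+1) = A(j) + (-3j + 9(j + 1)^2) = (3j(j^2 + j + 1)) + (-3j + 9(j + 1)^2).
Simplifying, A(j+1) = 3(j + 1)(j^2 + 3j + 3) = 3(j+1)((j+1)^2 + (j+1) + 1),
which is the closed form with n = j+1.
By the principle of mathematical induction, the result holds for all n ≥ 1.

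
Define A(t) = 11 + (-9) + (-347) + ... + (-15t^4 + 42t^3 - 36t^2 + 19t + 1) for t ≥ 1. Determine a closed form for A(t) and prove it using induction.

A(t) = -t(3t^4 - 3t^3 - 4t^2 - 2t - 5)

We claim A(t) = -t(3t^4 - 3t^3 - 4t^2 - 2t - 5) for all t ≥ 1.
When t = 1: A(1) = 11, and the closed form gives 11. They agree.
Suppose the result is true for t = p, so A(p) = p(-3p^4 + 3p^3 + 4p^2 + 2p + 5).
Then A(p+1) = A(p) + (-15p^4 - 18p^3 + 13p + 11) = (p(-3p^4 + 3p^3 + 4p^2 + 2p + 5)) + (-15p^4 - 18p^3 + 13p + 11).
Simplifying, A(p+1) = -(p + 1)(3p^4 + 9p^3 + 5p^2 - 7p - 11) = -(p+1)(3(p+1)^4 - 3(p+1)^3 - 4(p+1)^2 - 2(p+1) - 5),
which is the closed form with t = p+1.
By the principle of mathematical induction, the result holds for all t ≥ 1.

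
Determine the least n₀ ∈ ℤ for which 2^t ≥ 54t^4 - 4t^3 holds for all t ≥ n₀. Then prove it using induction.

At t = 24: 16777216 < 17860608, so the inequality fails and n₀ ≥ 25. We prove 2^t ≥ 54t^4 - 4t^3 for all t ≥ 25.
For the base case t = 25: 2^t = 33554432 and 54t^4 - 4t^3 = 21031250, so 33554432 ≥ 21031250.
Inductive step: suppose the statement holds for some m ≥ 25, so 2^m ≥ 54m^4 - 4m^3.
Then 2^(m + 1) = 2·(2^m) ≥ 2·(54m^4 - 4m^3).
Also, for m ≥ 25 we have 2·(54m^4 - 4m^3) ≥ 54(m+1)^4 - 4(m+1)^3, since 2·(54m^4 - 4m^3) − (54(m+1)^4 - 4(m+1)^3) = 54m^4 - 220m^3 - 312m^2 - 204m - 50, which is nonnegative for all m ≥ 25.
Combining, 2^(m + 1) ≥ 54(m+1)^4 - 4(m+1)^3.
Hence, by induction on t, the claim holds for every t ≥ 25.
Hence the smallest such n₀ is 25.

n₀ = 25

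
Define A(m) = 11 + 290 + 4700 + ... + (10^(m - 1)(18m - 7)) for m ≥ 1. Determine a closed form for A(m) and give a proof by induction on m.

We claim A(m) = 10^m(2m - 1) + 1 for all m ≥ 1.
Base step (m = 1): A(1) = 11, and the closed form gives 11. They agree.
Inductive step: assume the claim holds for m = i, so A(i) = 10^i(2i - 1) + 1.
Then A(i+1) = A(i) + (10^i(18i + 11)) = (10^i(2i - 1) + 1) + (10^i(18i + 11)).
Simplifying, A(i+1) = 20·10^i·i + 10·10^i + 1 = 10^(i+1)(2(i+1) - 1) + 1,
which is the closed form with m = i+1.
By induction, the statement is established for all m ≥ 1.

A(m) = 10^m(2m - 1) + 1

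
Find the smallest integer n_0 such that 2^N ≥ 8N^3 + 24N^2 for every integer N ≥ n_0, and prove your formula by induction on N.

At N = 14: 16384 < 26656, so the inequality fails and n_0 ≥ 15. We prove 2^N ≥ 8N^3 + 24N^2 for all N ≥ 15.
Base case (N = 15): 2^N = 32768 and 8N^3 + 24N^2 = 32400, so 32768 ≥ 32400.
Inductive step: assume the claim holds for N = m, so 2^m ≥ 8m^3 + 24m^2.
Then 2^(m + 1) = 2·(2^m) ≥ 2·(8m^3 + 24m^2).
Also, for m ≥ 15 we have 2·(8m^3 + 24m^2) ≥ 8(m+1)^3 + 24(m+1)^2, since 2·(8m^3 + 24m^2) − (8(m+1)^3 + 24(m+1)^2) = 8m^3 - 72m - 32, which is nonnegative for all m ≥ 15.
Combining, 2^(m + 1) ≥ 8(m+1)^3 + 24(m+1)^2.
This completes the induction.
Hence the smallest such n_0 is 15.

n_0 = 15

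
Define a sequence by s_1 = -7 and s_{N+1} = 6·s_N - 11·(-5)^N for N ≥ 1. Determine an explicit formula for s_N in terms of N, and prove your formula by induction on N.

s_N = (-5)^N - 2·6^(N - 1)

Computing the first terms: s_1 = -7, s_2 = 13, s_3 = -197. This suggests s_N = (-5)^N - 2·6^(N - 1).
Base case (N = 1): the formula gives -7 = -7 = s_1.
Inductive step: assume the claim holds for N = p, so s_p = (-5)^p - 2·6^(p - 1).
Then s_{p+1} = 6·s_p - 11·(-5)^p = 6·((-5)^p - 2·6^(p - 1)) - 11·(-5)^p = (-5)^(p + 1) - 2·6^p = (-5)^(p+1) - 2·6^((p+1) - 1),
which is the claimed formula at N = p+1.
Hence, by induction on N, the claim holds for every N ≥ 1.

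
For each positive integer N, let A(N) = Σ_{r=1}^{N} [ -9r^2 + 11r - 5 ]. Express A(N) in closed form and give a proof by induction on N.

We claim A(N) = -N(3N^2 - N + 1) for all N ≥ 1.
Base case (N = 1): A(1) = -3, and the closed form gives -3. They agree.
Inductive step: assume the claim holds for N = r, so A(r) = r(-3r^2 + r - 1).
Then A(r+1) = A(r) + (11r - 9(r + 1)^2 + 6) = (r(-3r^2 + r - 1)) + (11r - 9(r + 1)^2 + 6).
Simplifying, A(r+1) = -(r + 1)(3r^2 + 5r + 3) = -(r+1)(3(r+1)^2 - (r+1) + 1),
which is the closed form with N = r+1.
This completes the induction.

A(N) = -N(3N^2 - N + 1)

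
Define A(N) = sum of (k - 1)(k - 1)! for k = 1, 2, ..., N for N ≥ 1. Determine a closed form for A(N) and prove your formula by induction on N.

We claim A(N) = N! - 1 for all N ≥ 1.
Base step (N = 1): A(1) = 0, and the closed form gives 0. They agree.
For the inductive step, assume it holds for an arbitrary k ≥ 1, so A(k) = k! - 1.
Then A(k+1) = A(k) + (k·k!) = (k! - 1) + (k·k!).
Simplifying, A(k+1) = (k+1)! - 1,
which is the closed form with N = k+1.
This completes the induction.

A(N) = N! - 1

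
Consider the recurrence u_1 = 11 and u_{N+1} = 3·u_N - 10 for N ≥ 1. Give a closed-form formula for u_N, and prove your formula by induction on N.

Computing the first terms: u_1 = 11, u_2 = 23, u_3 = 59. This suggests u_N = 2·3^N + 5.
For the base case N = 1: the formula gives 11 = 11 = u_1.
For the inductive step, assume it holds for an arbitrary j ≥ 1, so u_j = 2·3^j + 5.
Then u_{j+1} = 3·u_j - 10 = 3·(2·3^j + 5) - 10 = 2·3^(j + 1) + 5,
which is the claimed formula at N = j+1.
By the principle of mathematical induction, the result holds for all N ≥ 1.

u_N = 2·3^N + 5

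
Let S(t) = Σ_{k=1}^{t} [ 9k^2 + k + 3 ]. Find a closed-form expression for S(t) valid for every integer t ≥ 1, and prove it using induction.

S(t) = t(3t^2 + 5t + 5)

We claim S(t) = t(3t^2 + 5t + 5) for all t ≥ 1.
Base step (t = 1): S(1) = 13, and the closed form gives 13. They agree.
Suppose the result is true for t = k, so S(k) = k(3k^2 + 5k + 5).
Then S(k+1) = S(k) + (k + 9(k + 1)^2 + 4) = (k(3k^2 + 5k + 5)) + (k + 9(k + 1)^2 + 4).
Simplifying, S(k+1) = (k + 1)(3k^2 + 11k + 13) = (k+1)(3(k+1)^2 + 5(k+1) + 5),
which is the closed form with t = k+1.
By the principle of mathematical induction, the result holds for all t ≥ 1.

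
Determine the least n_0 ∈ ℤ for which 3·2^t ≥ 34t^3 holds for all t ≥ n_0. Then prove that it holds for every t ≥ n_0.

At t = 15: 98304 < 114750, so the inequality fails and n_0 ≥ 16. We prove 3·2^t ≥ 34t^3 for all t ≥ 16.
Base step (t = 16): 3·2^t = 196608 and 34t^3 = 139264, so 196608 ≥ 139264.
Inductive step: assume the claim holds for t = i, so 3·2^i ≥ 34i^3.
Then 3·2^(i + 1) = 2·(3·2^i) ≥ 2·(34i^3).
Also, for i ≥ 16 we have 2·(34i^3) ≥ 34(i+1)^3, since 2 ≥ (1 + 1/i)^3 for all i ≥ 16.
Combining, 3·2^(i + 1) ≥ 34(i+1)^3.
By induction, the statement is established for all t ≥ 16.
Hence the smallest such n_0 is 16.

n_0 = 16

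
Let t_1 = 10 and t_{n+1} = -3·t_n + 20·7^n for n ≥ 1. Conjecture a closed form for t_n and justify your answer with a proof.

t_n = -4(-3)^(n - 1) + 2·7^n

Computing the first terms: t_1 = 10, t_2 = 110, t_3 = 650. This suggests t_n = -4(-3)^(n - 1) + 2·7^n.
When n = 1: the formula gives 10 = 10 = t_1.
Inductive step: suppose the statement holds for some j ≥ 1, so t_j = -4(-3)^(j - 1) + 2·7^j.
Then t_{j+1} = -3·t_j + 20·7^j = -3·(-4(-3)^(j - 1) + 2·7^j) + 20·7^j = -4(-3)^j + 2·7^(j + 1) = -4(-3)^((j+1) - 1) + 2·7^(j+1),
which is the claimed formula at n = j+1.
By induction, the statement is established for all n ≥ 1.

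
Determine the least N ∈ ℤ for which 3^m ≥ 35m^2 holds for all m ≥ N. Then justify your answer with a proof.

N = 7

At m = 6: 729 < 1260, so the inequality fails and N ≥ 7. We prove 3^m ≥ 35m^2 for all m ≥ 7.
For the base case m = 7: 3^m = 2187 and 35m^2 = 1715, so 2187 ≥ 1715.
Suppose the result is true for m = p, so 3^p ≥ 35p^2.
Then 3^(p + 1) = 3·(3^p) ≥ 3·(35p^2).
Also, for p ≥ 7 we have 3·(35p^2) ≥ 35(p+1)^2, since 3 ≥ (1 + 1/p)^2 for all p ≥ 7.
Combining, 3^(p + 1) ≥ 35(p+1)^2.
By the principle of mathematical induction, the result holds for all m ≥ 7.
Hence the smallest such N is 7.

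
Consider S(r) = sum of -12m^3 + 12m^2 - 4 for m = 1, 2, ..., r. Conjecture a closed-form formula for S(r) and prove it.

S(r) = -r(3r^3 + 2r^2 - 3r + 2)

We claim S(r) = -r(3r^3 + 2r^2 - 3r + 2) for all r ≥ 1.
For the base case r = 1: S(1) = -4, and the closed form gives -4. They agree.
For the inductive step, assume it holds for an arbitrary m ≥ 1, so S(m) = m(-3m^3 - 2m^2 + 3m - 2).
Then S(m+1) = S(m) + (-12(m + 1)^3 + 12(m + 1)^2 - 4) = (m(-3m^3 - 2m^2 + 3m - 2)) + (-12(m + 1)^3 + 12(m + 1)^2 - 4).
Simplifying, S(m+1) = -(m + 1)(3m^3 + 11m^2 + 10m + 4) = -(m+1)(3(m+1)^3 + 2(m+1)^2 - 3(m+1) + 2),
which is the closed form with r = m+1.
Hence, by induction on r, the claim holds for every r ≥ 1.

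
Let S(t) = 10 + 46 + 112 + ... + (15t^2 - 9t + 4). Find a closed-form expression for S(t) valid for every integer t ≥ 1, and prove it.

S(t) = t(5t^2 + 3t + 2)

We claim S(t) = t(5t^2 + 3t + 2) for all t ≥ 1.
Base step (t = 1): S(1) = 10, and the closed form gives 10. They agree.
Inductive step: suppose the statement holds for some r ≥ 1, so S(r) = r(5r^2 + 3r + 2).
Then S(r+1) = S(r) + (15r^2 + 21r + 10) = (r(5r^2 + 3r + 2)) + (15r^2 + 21r + 10).
Simplifying, S(r+1) = (r + 1)(5r^2 + 13r + 10) = (r+1)(5(r+1)^2 + 3(r+1) + 2),
which is the closed form with t = r+1.
By the principle of mathematical induction, the result holds for all t ≥ 1.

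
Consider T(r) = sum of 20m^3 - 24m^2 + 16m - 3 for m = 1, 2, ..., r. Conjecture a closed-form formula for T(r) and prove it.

We claim T(r) = r(5r^3 + 2r^2 + r + 1) for all r ≥ 1.
For the base case r = 1: T(1) = 9, and the closed form gives 9. They agree.
Inductive step: assume the claim holds for r = m, so T(m) = m(5m^3 + 2m^2 + m + 1).
Then T(m+1) = T(m) + (20m^3 + 36m^2 + 28m + 9) = (m(5m^3 + 2m^2 + m + 1)) + (20m^3 + 36m^2 + 28m + 9).
Simplifying, T(m+1) = (m + 1)(5m^3 + 17m^2 + 20m + 9) = (m+1)(5(m+1)^3 + 2(m+1)^2 + (m+1) + 1),
which is the closed form with r = m+1.
This completes the induction.

T(r) = r(5r^3 + 2r^2 + r + 1)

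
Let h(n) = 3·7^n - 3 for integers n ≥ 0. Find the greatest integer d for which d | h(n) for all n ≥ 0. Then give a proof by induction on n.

Computing the first values: h(0) = 0 and h(1) = 18; gcd(0, 18) = 18, so d ≤ 18.
We prove 18 | 3·7^n - 3 for all n ≥ 0 by induction on n.
Base step (n = 0): h(0) = 0 = 18·(0), so 18 | h(0).
Suppose the result is true for n = p, i.e. 18 | h(p). Then
h(p+1) = 3·7^(p+1) - 3 = 7·(3·7^p - 3) + 18 = 7·h(p) + 18. The first term is divisible by 18 by the inductive hypothesis, and 18 is divisible by 18. Hence 18 | h(p+1).
By induction, the statement is established for all n ≥ 0.
Therefore the largest such d is 18.

d = 18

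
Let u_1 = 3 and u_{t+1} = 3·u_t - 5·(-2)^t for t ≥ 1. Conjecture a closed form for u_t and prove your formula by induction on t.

u_t = (-2)^t + 5·3^(t - 1)

Computing the first terms: u_1 = 3, u_2 = 19, u_3 = 37. This suggests u_t = (-2)^t + 5·3^(t - 1).
Base step (t = 1): the formula gives 3 = 3 = u_1.
For the inductive step, assume it holds for an arbitrary m ≥ 1, so u_m = (-2)^m + 5·3^(m - 1).
Then u_{m+1} = 3·u_m - 5·(-2)^m = 3·((-2)^m + 5·3^(m - 1)) - 5·(-2)^m = (-2)^(m + 1) + 5·3^m = (-2)^(m+1) + 5·3^((m+1) - 1),
which is the claimed formula at t = m+1.
This completes the induction.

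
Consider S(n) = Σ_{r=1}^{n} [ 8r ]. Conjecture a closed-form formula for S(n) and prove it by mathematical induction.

We claim S(n) = 4n(n + 1) for all n ≥ 1.
For the base case n = 1: S(1) = 8, and the closed form gives 8. They agree.
Inductive step: suppose the statement holds for some r ≥ 1, so S(r) = 4r(r + 1).
Then S(r+1) = S(r) + (8r + 8) = (4r(r + 1)) + (8r + 8).
Simplifying, S(r+1) = 4(r + 1)(r + 2) = 4(r+1)((r+1) + 1),
which is the closed form with n = r+1.
By induction, the statement is established for all n ≥ 1.

S(n) = 4n(n + 1)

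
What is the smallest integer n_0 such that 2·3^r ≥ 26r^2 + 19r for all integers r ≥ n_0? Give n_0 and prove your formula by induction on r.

n_0 = 6

At r = 5: 486 < 745, so the inequality fails and n_0 ≥ 6. We prove 2·3^r ≥ 26r^2 + 19r for all r ≥ 6.
Base step (r = 6): 2·3^r = 1458 and 26r^2 + 19r = 1050, so 1458 ≥ 1050.
Inductive step: suppose the statement holds for some k ≥ 6, so 2·3^k ≥ 26k^2 + 19k.
Then 2·3^(k + 1) = 3·(2·3^k) ≥ 3·(26k^2 + 19k).
Also, for k ≥ 6 we have 3·(26k^2 + 19k) ≥ 26(k+1)^2 + 19(k+1), since 3·(26k^2 + 19k) − (26(k+1)^2 + 19(k+1)) = 52k^2 - 14k - 45, which is nonnegative for all k ≥ 6.
Combining, 2·3^(k + 1) ≥ 26(k+1)^2 + 19(k+1).
By the principle of mathematical induction, the result holds for all r ≥ 6.
Hence the smallest such n_0 is 6.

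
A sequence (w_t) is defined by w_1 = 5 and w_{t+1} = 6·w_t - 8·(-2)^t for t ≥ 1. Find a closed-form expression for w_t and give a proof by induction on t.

w_t = (-2)^t + 7·6^(t - 1)

Computing the first terms: w_1 = 5, w_2 = 46, w_3 = 244. This suggests w_t = (-2)^t + 7·6^(t - 1).
Base step (t = 1): the formula gives 5 = 5 = w_1.
Suppose the result is true for t = i, so w_i = (-2)^i + 7·6^(i - 1).
Then w_{i+1} = 6·w_i - 8·(-2)^i = 6·((-2)^i + 7·6^(i - 1)) - 8·(-2)^i = (-2)^(i + 1) + 7·6^i = (-2)^(i+1) + 7·6^((i+1) - 1),
which is the claimed formula at t = i+1.
By the principle of mathematical induction, the result holds for all t ≥ 1.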